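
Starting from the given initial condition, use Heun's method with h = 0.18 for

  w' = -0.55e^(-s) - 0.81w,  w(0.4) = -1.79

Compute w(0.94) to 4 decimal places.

-1.2794

Heun: k1 = f(s_n, w_n); k2 = f(s_n + h, w_n + h·k1); w_{n+1} = w_n + (h/2)·(k1 + k2).
s=0.400000, w=-1.790000:
  k1 = f(0.400000, -1.790000) = 1.081224
  k2 = f(0.580000, -1.595380) = 0.984313
  w ← -1.790000 + (0.18/2)·(1.081224 + 0.984313) = -1.604102
s=0.580000, w=-1.604102:
  k1 = f(0.580000, -1.604102) = 0.991378
  k2 = f(0.760000, -1.425654) = 0.897563
  w ← -1.604102 + (0.18/2)·(0.991378 + 0.897563) = -1.434097
s=0.760000, w=-1.434097:
  k1 = f(0.760000, -1.434097) = 0.904402
  k2 = f(0.940000, -1.271305) = 0.814911
  w ← -1.434097 + (0.18/2)·(0.904402 + 0.814911) = -1.279359
w(0.94) ≈ -1.2794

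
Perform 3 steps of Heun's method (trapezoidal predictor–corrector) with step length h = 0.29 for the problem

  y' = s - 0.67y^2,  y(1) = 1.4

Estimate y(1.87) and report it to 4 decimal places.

Heun: k1 = f(s_n, y_n); k2 = f(s_n + h, y_n + h·k1); y_{n+1} = y_n + (h/2)·(k1 + k2).
s=1.000000, y=1.400000:
  k1 = f(1.000000, 1.400000) = -0.313200
  k2 = f(1.290000, 1.309172) = 0.141666
  y ← 1.400000 + (0.29/2)·(-0.313200 + 0.141666) = 1.375128
s=1.290000, y=1.375128:
  k1 = f(1.290000, 1.375128) = 0.023046
  k2 = f(1.580000, 1.381811) = 0.300701
  y ← 1.375128 + (0.29/2)·(0.023046 + 0.300701) = 1.422071
s=1.580000, y=1.422071:
  k1 = f(1.580000, 1.422071) = 0.225069
  k2 = f(1.870000, 1.487341) = 0.387838
  y ← 1.422071 + (0.29/2)·(0.225069 + 0.387838) = 1.510942
y(1.87) ≈ 1.5109

1.5109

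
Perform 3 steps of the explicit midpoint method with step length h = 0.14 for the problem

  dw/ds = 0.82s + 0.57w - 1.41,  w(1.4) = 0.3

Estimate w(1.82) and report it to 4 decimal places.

Midpoint: k1 = f(s_n, w_n); k2 = f(s_n + h/2, w_n + (h/2)·k1); w_{n+1} = w_n + h·k2.
s=1.400000, w=0.300000:
  k1 = f(1.400000, 0.300000) = -0.091000
  k2 = f(1.470000, 0.293630) = -0.037231
  w ← 0.300000 + 0.14·(-0.037231) = 0.294788
s=1.540000, w=0.294788:
  k1 = f(1.540000, 0.294788) = 0.020829
  k2 = f(1.610000, 0.296246) = 0.079060
  w ← 0.294788 + 0.14·0.079060 = 0.305856
s=1.680000, w=0.305856:
  k1 = f(1.680000, 0.305856) = 0.141938
  k2 = f(1.750000, 0.315792) = 0.205001
  w ← 0.305856 + 0.14·0.205001 = 0.334556
w(1.82) ≈ 0.3346

0.3346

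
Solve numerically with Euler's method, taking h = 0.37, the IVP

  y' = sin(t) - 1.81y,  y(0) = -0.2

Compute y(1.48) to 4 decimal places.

Euler: y_{n+1} = y_n + h·f(t_n, y_n).
t=0.000000, y=-0.200000: f=0.362000 → y ← -0.200000 + 0.37·0.362000 = -0.066060
t=0.370000, y=-0.066060: f=0.481184 → y ← -0.066060 + 0.37·0.481184 = 0.111978
t=0.740000, y=0.111978: f=0.471608 → y ← 0.111978 + 0.37·0.471608 = 0.286473
t=1.110000, y=0.286473: f=0.377183 → y ← 0.286473 + 0.37·0.377183 = 0.426031
y(1.48) ≈ 0.4260

0.4260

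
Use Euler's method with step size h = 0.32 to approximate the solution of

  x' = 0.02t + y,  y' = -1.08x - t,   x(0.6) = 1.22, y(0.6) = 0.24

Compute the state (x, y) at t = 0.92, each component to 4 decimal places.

1.3006, -0.3736

Euler on (x,y): x_{n+1} = x_n + h·x', y_{n+1} = y_n + h·y'.
0.600000: (1.220000, 0.240000); f=(0.252000, -1.917600) → (1.300640, -0.373632)
(x(0.92), y(0.92)) ≈ (1.3006, -0.3736)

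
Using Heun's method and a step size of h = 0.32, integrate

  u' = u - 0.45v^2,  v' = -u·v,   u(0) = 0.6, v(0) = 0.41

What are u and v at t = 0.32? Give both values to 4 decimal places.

Heun on (u,v): k1 = f(t_n, state_n); k2 = f(t_n + h, state_n + h·k1); state_{n+1} = state_n + (h/2)·(k1 + k2).
0.000000: (0.600000, 0.410000)
  k1 = (0.524355, -0.246000)
  predictor → (0.767794, 0.331280)
  k2 = (0.718408, -0.254355)
  → (0.798842, 0.329943)
(u(0.32), v(0.32)) ≈ (0.7988, 0.3299)

0.7988, 0.3299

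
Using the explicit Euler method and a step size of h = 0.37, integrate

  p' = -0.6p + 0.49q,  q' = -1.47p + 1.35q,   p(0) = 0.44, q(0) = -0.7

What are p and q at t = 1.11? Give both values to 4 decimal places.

Euler on (p,q): p_{n+1} = p_n + h·p', q_{n+1} = q_n + h·q'.
0.000000: (0.440000, -0.700000); f=(-0.607000, -1.591800) → (0.215410, -1.288966)
0.370000: (0.215410, -1.288966); f=(-0.760839, -2.056757) → (-0.066101, -2.049966)
0.740000: (-0.066101, -2.049966); f=(-0.964823, -2.670286) → (-0.423085, -3.037972)
(p(1.11), q(1.11)) ≈ (-0.4231, -3.0380)

-0.4231, -3.0380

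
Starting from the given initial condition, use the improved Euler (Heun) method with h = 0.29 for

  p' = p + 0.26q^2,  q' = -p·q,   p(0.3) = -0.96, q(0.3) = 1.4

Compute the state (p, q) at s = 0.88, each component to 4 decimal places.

Heun on (p,q): k1 = f(s_n, state_n); k2 = f(s_n + h, state_n + h·k1); state_{n+1} = state_n + (h/2)·(k1 + k2).
0.300000: (-0.960000, 1.400000)
  k1 = (-0.450400, 1.344000)
  predictor → (-1.090616, 1.789760)
  k2 = (-0.257773, 1.951941)
  → (-1.062685, 1.877911)
0.590000: (-1.062685, 1.877911)
  k1 = (-0.145782, 1.995629)
  predictor → (-1.104962, 2.456644)
  k2 = (0.464164, 2.714498)
  → (-1.016520, 2.560880)
(p(0.88), q(0.88)) ≈ (-1.0165, 2.5609)

-1.0165, 2.5609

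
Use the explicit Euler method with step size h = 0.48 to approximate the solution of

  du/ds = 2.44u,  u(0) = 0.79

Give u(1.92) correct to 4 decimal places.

Euler: u_{n+1} = u_n + h·f(s_n, u_n).
s=0.000000, u=0.790000: f=1.927600 → u ← 0.790000 + 0.48·1.927600 = 1.715248
s=0.480000, u=1.715248: f=4.185205 → u ← 1.715248 + 0.48·4.185205 = 3.724146
s=0.960000, u=3.724146: f=9.086917 → u ← 3.724146 + 0.48·9.086917 = 8.085867
s=1.440000, u=8.085867: f=19.729515 → u ← 8.085867 + 0.48·19.729515 = 17.556034
u(1.92) ≈ 17.5560

17.5560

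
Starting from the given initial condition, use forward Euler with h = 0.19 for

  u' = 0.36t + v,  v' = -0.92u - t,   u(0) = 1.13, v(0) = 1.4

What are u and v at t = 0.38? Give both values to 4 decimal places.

Euler on (u,v): u_{n+1} = u_n + h·u', v_{n+1} = v_n + h·v'.
0.000000: (1.130000, 1.400000); f=(1.400000, -1.039600) → (1.396000, 1.202476)
0.190000: (1.396000, 1.202476); f=(1.270876, -1.474320) → (1.637466, 0.922355)
(u(0.38), v(0.38)) ≈ (1.6375, 0.9224)

1.6375, 0.9224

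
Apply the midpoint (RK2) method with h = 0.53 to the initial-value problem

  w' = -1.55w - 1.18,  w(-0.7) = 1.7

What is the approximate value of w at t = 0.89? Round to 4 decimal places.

Midpoint: k1 = f(t_n, w_n); k2 = f(t_n + h/2, w_n + (h/2)·k1); w_{n+1} = w_n + h·k2.
t=-0.700000, w=1.700000:
  k1 = f(-0.700000, 1.700000) = -3.815000
  k2 = f(-0.435000, 0.689025) = -2.247989
  w ← 1.700000 + 0.53·(-2.247989) = 0.508566
t=-0.170000, w=0.508566:
  k1 = f(-0.170000, 0.508566) = -1.968277
  k2 = f(0.095000, -0.013028) = -1.159807
  w ← 0.508566 + 0.53·(-1.159807) = -0.106132
t=0.360000, w=-0.106132:
  k1 = f(0.360000, -0.106132) = -1.015495
  k2 = f(0.625000, -0.375238) = -0.598381
  w ← -0.106132 + 0.53·(-0.598381) = -0.423274
w(0.89) ≈ -0.4233

-0.4233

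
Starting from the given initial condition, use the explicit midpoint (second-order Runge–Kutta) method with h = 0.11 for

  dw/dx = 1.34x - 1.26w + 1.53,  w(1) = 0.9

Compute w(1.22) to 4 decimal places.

1.2628

Midpoint: k1 = f(x_n, w_n); k2 = f(x_n + h/2, w_n + (h/2)·k1); w_{n+1} = w_n + h·k2.
x=1.000000, w=0.900000:
  k1 = f(1.000000, 0.900000) = 1.736000
  k2 = f(1.055000, 0.995480) = 1.689395
  w ← 0.900000 + 0.11·1.689395 = 1.085833
x=1.110000, w=1.085833:
  k1 = f(1.110000, 1.085833) = 1.649250
  k2 = f(1.165000, 1.176542) = 1.608657
  w ← 1.085833 + 0.11·1.608657 = 1.262786
w(1.22) ≈ 1.2628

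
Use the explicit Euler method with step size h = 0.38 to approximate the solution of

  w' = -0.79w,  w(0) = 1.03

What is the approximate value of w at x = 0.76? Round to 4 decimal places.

Euler: w_{n+1} = w_n + h·f(x_n, w_n).
x=0.000000, w=1.030000: f=-0.813700 → w ← 1.030000 + 0.38·(-0.813700) = 0.720794
x=0.380000, w=0.720794: f=-0.569427 → w ← 0.720794 + 0.38·(-0.569427) = 0.504412
w(0.76) ≈ 0.5044

0.5044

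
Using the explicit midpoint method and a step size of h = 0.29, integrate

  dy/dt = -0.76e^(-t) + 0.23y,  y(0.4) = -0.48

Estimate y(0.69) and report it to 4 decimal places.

Midpoint: k1 = f(t_n, y_n); k2 = f(t_n + h/2, y_n + (h/2)·k1); y_{n+1} = y_n + h·k2.
t=0.400000, y=-0.480000:
  k1 = f(0.400000, -0.480000) = -0.619843
  k2 = f(0.545000, -0.569877) = -0.571752
  y ← -0.480000 + 0.29·(-0.571752) = -0.645808
y(0.69) ≈ -0.6458

-0.6458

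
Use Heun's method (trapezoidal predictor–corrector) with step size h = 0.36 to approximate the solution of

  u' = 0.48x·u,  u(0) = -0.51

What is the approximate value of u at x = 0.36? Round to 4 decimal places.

-0.5259

Heun: k1 = f(x_n, u_n); k2 = f(x_n + h, u_n + h·k1); u_{n+1} = u_n + (h/2)·(k1 + k2).
x=0.000000, u=-0.510000:
  k1 = f(0.000000, -0.510000) = 0.000000
  k2 = f(0.360000, -0.510000) = -0.088128
  u ← -0.510000 + (0.36/2)·(0.000000 + (-0.088128)) = -0.525863
u(0.36) ≈ -0.5259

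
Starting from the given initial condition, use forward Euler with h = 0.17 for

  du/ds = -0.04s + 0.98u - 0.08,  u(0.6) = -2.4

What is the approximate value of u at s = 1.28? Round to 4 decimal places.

-4.5435

Euler: u_{n+1} = u_n + h·f(s_n, u_n).
s=0.600000, u=-2.400000: f=-2.456000 → u ← -2.400000 + 0.17·(-2.456000) = -2.817520
s=0.770000, u=-2.817520: f=-2.871970 → u ← -2.817520 + 0.17·(-2.871970) = -3.305755
s=0.940000, u=-3.305755: f=-3.357240 → u ← -3.305755 + 0.17·(-3.357240) = -3.876486
s=1.110000, u=-3.876486: f=-3.923356 → u ← -3.876486 + 0.17·(-3.923356) = -4.543456
u(1.28) ≈ -4.5435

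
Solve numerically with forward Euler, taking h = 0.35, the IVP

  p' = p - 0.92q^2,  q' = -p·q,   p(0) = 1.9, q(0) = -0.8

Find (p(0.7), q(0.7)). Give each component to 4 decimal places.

Euler on (p,q): p_{n+1} = p_n + h·p', q_{n+1} = q_n + h·q'.
0.000000: (1.900000, -0.800000); f=(1.311200, 1.520000) → (2.358920, -0.268000)
0.350000: (2.358920, -0.268000); f=(2.292842, 0.632191) → (3.161415, -0.046733)
(p(0.7), q(0.7)) ≈ (3.1614, -0.0467)

3.1614, -0.0467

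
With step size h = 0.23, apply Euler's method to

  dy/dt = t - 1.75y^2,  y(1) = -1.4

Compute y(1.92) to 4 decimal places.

-26.7287

Euler: y_{n+1} = y_n + h·f(t_n, y_n).
t=1.000000, y=-1.400000: f=-2.430000 → y ← -1.400000 + 0.23·(-2.430000) = -1.958900
t=1.230000, y=-1.958900: f=-5.485256 → y ← -1.958900 + 0.23·(-5.485256) = -3.220509
t=1.460000, y=-3.220509: f=-16.690436 → y ← -3.220509 + 0.23·(-16.690436) = -7.059309
t=1.690000, y=-7.059309: f=-85.519230 → y ← -7.059309 + 0.23·(-85.519230) = -26.728732
y(1.92) ≈ -26.7287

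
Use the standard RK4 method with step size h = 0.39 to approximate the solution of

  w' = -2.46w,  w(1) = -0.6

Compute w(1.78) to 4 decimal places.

-0.0908

RK4: k1 = f(t_n, w_n); k2 = f(t_n + h/2, w_n + (h/2)·k1); k3 = f(t_n + h/2, w_n + (h/2)·k2); k4 = f(t_n + h, w_n + h·k3); w_{n+1} = w_n + (h/6)·(k1 + 2k2 + 2k3 + k4).
t=1.000000, w=-0.600000:
  k1 = f(1.000000, -0.600000) = 1.476000
  k2 = f(1.195000, -0.312180) = 0.767963
  k3 = f(1.195000, -0.450247) = 1.107608
  k4 = f(1.390000, -0.168033) = 0.413361
  w ← -0.600000 + (0.39/6)·(k1 + 2k2 + 2k3 + k4) = -0.233367
t=1.390000, w=-0.233367:
  k1 = f(1.390000, -0.233367) = 0.574084
  k2 = f(1.585000, -0.121421) = 0.298696
  k3 = f(1.585000, -0.175122) = 0.430799
  k4 = f(1.780000, -0.065356) = 0.160775
  w ← -0.233367 + (0.39/6)·(k1 + 2k2 + 2k3 + k4) = -0.090767
w(1.78) ≈ -0.0908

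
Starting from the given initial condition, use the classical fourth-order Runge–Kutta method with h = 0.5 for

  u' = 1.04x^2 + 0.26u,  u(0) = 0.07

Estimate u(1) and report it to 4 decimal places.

RK4: k1 = f(x_n, u_n); k2 = f(x_n + h/2, u_n + (h/2)·k1); k3 = f(x_n + h/2, u_n + (h/2)·k2); k4 = f(x_n + h, u_n + h·k3); u_{n+1} = u_n + (h/6)·(k1 + 2k2 + 2k3 + k4).
x=0.000000, u=0.070000:
  k1 = f(0.000000, 0.070000) = 0.018200
  k2 = f(0.250000, 0.074550) = 0.084383
  k3 = f(0.250000, 0.091096) = 0.088685
  k4 = f(0.500000, 0.114342) = 0.289729
  u ← 0.070000 + (0.5/6)·(k1 + 2k2 + 2k3 + k4) = 0.124505
x=0.500000, u=0.124505:
  k1 = f(0.500000, 0.124505) = 0.292371
  k2 = f(0.750000, 0.197598) = 0.636376
  k3 = f(0.750000, 0.283599) = 0.658736
  k4 = f(1.000000, 0.453873) = 1.158007
  u ← 0.124505 + (0.5/6)·(k1 + 2k2 + 2k3 + k4) = 0.461222
u(1) ≈ 0.4612

0.4612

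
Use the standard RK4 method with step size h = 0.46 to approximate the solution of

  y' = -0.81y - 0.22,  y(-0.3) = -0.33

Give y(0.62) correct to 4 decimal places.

RK4: k1 = f(x_n, y_n); k2 = f(x_n + h/2, y_n + (h/2)·k1); k3 = f(x_n + h/2, y_n + (h/2)·k2); k4 = f(x_n + h, y_n + h·k3); y_{n+1} = y_n + (h/6)·(k1 + 2k2 + 2k3 + k4).
x=-0.300000, y=-0.330000:
  k1 = f(-0.300000, -0.330000) = 0.047300
  k2 = f(-0.070000, -0.319121) = 0.038488
  k3 = f(-0.070000, -0.321148) = 0.040130
  k4 = f(0.160000, -0.311540) = 0.032348
  y ← -0.330000 + (0.46/6)·(k1 + 2k2 + 2k3 + k4) = -0.311839
x=0.160000, y=-0.311839:
  k1 = f(0.160000, -0.311839) = 0.032590
  k2 = f(0.390000, -0.304343) = 0.026518
  k3 = f(0.390000, -0.305740) = 0.027649
  k4 = f(0.620000, -0.299120) = 0.022287
  y ← -0.311839 + (0.46/6)·(k1 + 2k2 + 2k3 + k4) = -0.299326
y(0.62) ≈ -0.2993

-0.2993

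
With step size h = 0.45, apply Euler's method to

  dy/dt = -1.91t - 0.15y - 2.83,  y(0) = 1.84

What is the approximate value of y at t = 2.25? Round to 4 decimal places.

-7.8820

Euler: y_{n+1} = y_n + h·f(t_n, y_n).
t=0.000000, y=1.840000: f=-3.106000 → y ← 1.840000 + 0.45·(-3.106000) = 0.442300
t=0.450000, y=0.442300: f=-3.755845 → y ← 0.442300 + 0.45·(-3.755845) = -1.247830
t=0.900000, y=-1.247830: f=-4.361825 → y ← -1.247830 + 0.45·(-4.361825) = -3.210652
t=1.350000, y=-3.210652: f=-4.926902 → y ← -3.210652 + 0.45·(-4.926902) = -5.427758
t=1.800000, y=-5.427758: f=-5.453836 → y ← -5.427758 + 0.45·(-5.453836) = -7.881984
y(2.25) ≈ -7.8820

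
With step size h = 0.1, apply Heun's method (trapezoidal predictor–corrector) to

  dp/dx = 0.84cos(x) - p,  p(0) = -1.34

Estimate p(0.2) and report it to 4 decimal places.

-0.9467

Heun: k1 = f(x_n, p_n); k2 = f(x_n + h, p_n + h·k1); p_{n+1} = p_n + (h/2)·(k1 + k2).
x=0.000000, p=-1.340000:
  k1 = f(0.000000, -1.340000) = 2.180000
  k2 = f(0.100000, -1.122000) = 1.957803
  p ← -1.340000 + (0.1/2)·(2.180000 + 1.957803) = -1.133110
x=0.100000, p=-1.133110:
  k1 = f(0.100000, -1.133110) = 1.968913
  k2 = f(0.200000, -0.936218) = 1.759474
  p ← -1.133110 + (0.1/2)·(1.968913 + 1.759474) = -0.946690
p(0.2) ≈ -0.9467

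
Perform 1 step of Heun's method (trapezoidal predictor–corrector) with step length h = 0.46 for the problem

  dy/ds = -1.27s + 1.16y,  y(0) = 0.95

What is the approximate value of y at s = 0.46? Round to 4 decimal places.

1.4578

Heun: k1 = f(s_n, y_n); k2 = f(s_n + h, y_n + h·k1); y_{n+1} = y_n + (h/2)·(k1 + k2).
s=0.000000, y=0.950000:
  k1 = f(0.000000, 0.950000) = 1.102000
  k2 = f(0.460000, 1.456920) = 1.105827
  y ← 0.950000 + (0.46/2)·(1.102000 + 1.105827) = 1.457800
y(0.46) ≈ 1.4578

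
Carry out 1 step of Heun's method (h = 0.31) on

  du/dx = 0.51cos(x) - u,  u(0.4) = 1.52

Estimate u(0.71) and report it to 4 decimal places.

1.2320

Heun: k1 = f(x_n, u_n); k2 = f(x_n + h, u_n + h·k1); u_{n+1} = u_n + (h/2)·(k1 + k2).
x=0.400000, u=1.520000:
  k1 = f(0.400000, 1.520000) = -1.050259
  k2 = f(0.710000, 1.194420) = -0.807655
  u ← 1.520000 + (0.31/2)·(-1.050259 + (-0.807655)) = 1.232023
u(0.71) ≈ 1.2320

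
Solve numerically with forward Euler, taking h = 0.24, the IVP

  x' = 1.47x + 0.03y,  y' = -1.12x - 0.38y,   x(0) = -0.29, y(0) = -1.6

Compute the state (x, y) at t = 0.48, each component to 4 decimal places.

-0.5562, -1.1421

Euler on (x,y): x_{n+1} = x_n + h·x', y_{n+1} = y_n + h·y'.
0.000000: (-0.290000, -1.600000); f=(-0.474300, 0.932800) → (-0.403832, -1.376128)
0.240000: (-0.403832, -1.376128); f=(-0.634917, 0.975220) → (-0.556212, -1.142075)
(x(0.48), y(0.48)) ≈ (-0.5562, -1.1421)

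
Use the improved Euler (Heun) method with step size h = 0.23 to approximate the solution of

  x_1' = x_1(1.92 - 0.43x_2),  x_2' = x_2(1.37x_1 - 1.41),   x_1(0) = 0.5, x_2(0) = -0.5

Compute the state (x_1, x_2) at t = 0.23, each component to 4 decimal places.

Heun on (x_1,x_2): k1 = f(t_n, state_n); k2 = f(t_n + h, state_n + h·k1); state_{n+1} = state_n + (h/2)·(k1 + k2).
0.000000: (0.500000, -0.500000)
  k1 = (1.067500, 0.362500)
  predictor → (0.745525, -0.416625)
  k2 = (1.564968, 0.161913)
  → (0.802734, -0.439692)
(x_1(0.23), x_2(0.23)) ≈ (0.8027, -0.4397)

0.8027, -0.4397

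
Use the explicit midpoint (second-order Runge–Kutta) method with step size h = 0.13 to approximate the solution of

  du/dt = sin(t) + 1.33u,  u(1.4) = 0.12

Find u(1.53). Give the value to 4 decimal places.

Midpoint: k1 = f(t_n, u_n); k2 = f(t_n + h/2, u_n + (h/2)·k1); u_{n+1} = u_n + h·k2.
t=1.400000, u=0.120000:
  k1 = f(1.400000, 0.120000) = 1.145050
  k2 = f(1.465000, 0.194428) = 1.252998
  u ← 0.120000 + 0.13·1.252998 = 0.282890
u(1.53) ≈ 0.2829

0.2829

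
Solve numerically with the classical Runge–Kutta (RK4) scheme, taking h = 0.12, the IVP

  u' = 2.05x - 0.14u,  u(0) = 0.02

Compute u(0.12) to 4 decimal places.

RK4: k1 = f(x_n, u_n); k2 = f(x_n + h/2, u_n + (h/2)·k1); k3 = f(x_n + h/2, u_n + (h/2)·k2); k4 = f(x_n + h, u_n + h·k3); u_{n+1} = u_n + (h/6)·(k1 + 2k2 + 2k3 + k4).
x=0.000000, u=0.020000:
  k1 = f(0.000000, 0.020000) = -0.002800
  k2 = f(0.060000, 0.019832) = 0.120224
  k3 = f(0.060000, 0.027213) = 0.119190
  k4 = f(0.120000, 0.034303) = 0.241198
  u ← 0.020000 + (0.12/6)·(k1 + 2k2 + 2k3 + k4) = 0.034344
u(0.12) ≈ 0.0343

0.0343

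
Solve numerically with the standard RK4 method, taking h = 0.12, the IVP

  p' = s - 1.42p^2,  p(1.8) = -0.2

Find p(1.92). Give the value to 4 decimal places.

RK4: k1 = f(s_n, p_n); k2 = f(s_n + h/2, p_n + (h/2)·k1); k3 = f(s_n + h/2, p_n + (h/2)·k2); k4 = f(s_n + h, p_n + h·k3); p_{n+1} = p_n + (h/6)·(k1 + 2k2 + 2k3 + k4).
s=1.800000, p=-0.200000:
  k1 = f(1.800000, -0.200000) = 1.743200
  k2 = f(1.860000, -0.095408) = 1.847074
  k3 = f(1.860000, -0.089176) = 1.848708
  k4 = f(1.920000, 0.021845) = 1.919322
  p ← -0.200000 + (0.12/6)·(k1 + 2k2 + 2k3 + k4) = 0.021082
p(1.92) ≈ 0.0211

0.0211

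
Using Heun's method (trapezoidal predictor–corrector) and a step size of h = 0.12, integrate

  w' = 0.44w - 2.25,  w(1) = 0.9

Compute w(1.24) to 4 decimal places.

Heun: k1 = f(x_n, w_n); k2 = f(x_n + h, w_n + h·k1); w_{n+1} = w_n + (h/2)·(k1 + k2).
x=1.000000, w=0.900000:
  k1 = f(1.000000, 0.900000) = -1.854000
  k2 = f(1.120000, 0.677520) = -1.951891
  w ← 0.900000 + (0.12/2)·(-1.854000 + (-1.951891)) = 0.671647
x=1.120000, w=0.671647:
  k1 = f(1.120000, 0.671647) = -1.954476
  k2 = f(1.240000, 0.437109) = -2.057672
  w ← 0.671647 + (0.12/2)·(-1.954476 + (-2.057672)) = 0.430918
w(1.24) ≈ 0.4309

0.4309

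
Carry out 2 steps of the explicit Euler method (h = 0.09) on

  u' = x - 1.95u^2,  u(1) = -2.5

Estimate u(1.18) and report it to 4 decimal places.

Euler: u_{n+1} = u_n + h·f(x_n, u_n).
x=1.000000, u=-2.500000: f=-11.187500 → u ← -2.500000 + 0.09·(-11.187500) = -3.506875
x=1.090000, u=-3.506875: f=-22.891436 → u ← -3.506875 + 0.09·(-22.891436) = -5.567104
u(1.18) ≈ -5.5671

-5.5671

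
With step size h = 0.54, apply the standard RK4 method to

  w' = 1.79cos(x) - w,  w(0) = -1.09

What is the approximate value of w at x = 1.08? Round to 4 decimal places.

0.5355

RK4: k1 = f(x_n, w_n); k2 = f(x_n + h/2, w_n + (h/2)·k1); k3 = f(x_n + h/2, w_n + (h/2)·k2); k4 = f(x_n + h, w_n + h·k3); w_{n+1} = w_n + (h/6)·(k1 + 2k2 + 2k3 + k4).
x=0.000000, w=-1.090000:
  k1 = f(0.000000, -1.090000) = 2.880000
  k2 = f(0.270000, -0.312400) = 2.037550
  k3 = f(0.270000, -0.539862) = 2.265011
  k4 = f(0.540000, 0.133106) = 1.402192
  w ← -1.090000 + (0.54/6)·(k1 + 2k2 + 2k3 + k4) = 0.069858
x=0.540000, w=0.069858:
  k1 = f(0.540000, 0.069858) = 1.465440
  k2 = f(0.810000, 0.465527) = 0.768675
  k3 = f(0.810000, 0.277401) = 0.956802
  k4 = f(1.080000, 0.586531) = 0.257147
  w ← 0.069858 + (0.54/6)·(k1 + 2k2 + 2k3 + k4) = 0.535477
w(1.08) ≈ 0.5355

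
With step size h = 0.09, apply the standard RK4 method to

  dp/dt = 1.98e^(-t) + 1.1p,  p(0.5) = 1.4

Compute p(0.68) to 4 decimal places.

RK4: k1 = f(t_n, p_n); k2 = f(t_n + h/2, p_n + (h/2)·k1); k3 = f(t_n + h/2, p_n + (h/2)·k2); k4 = f(t_n + h, p_n + h·k3); p_{n+1} = p_n + (h/6)·(k1 + 2k2 + 2k3 + k4).
t=0.500000, p=1.400000:
  k1 = f(0.500000, 1.400000) = 2.740931
  k2 = f(0.545000, 1.523342) = 2.823763
  k3 = f(0.545000, 1.527069) = 2.827863
  k4 = f(0.590000, 1.654508) = 2.917526
  p ← 1.400000 + (0.09/6)·(k1 + 2k2 + 2k3 + k4) = 1.654426
t=0.590000, p=1.654426:
  k1 = f(0.590000, 1.654426) = 2.917436
  k2 = f(0.635000, 1.785710) = 3.013554
  k3 = f(0.635000, 1.790036) = 3.018311
  k4 = f(0.680000, 1.926074) = 3.121783
  p ← 1.654426 + (0.09/6)·(k1 + 2k2 + 2k3 + k4) = 1.925970
p(0.68) ≈ 1.9260

1.9260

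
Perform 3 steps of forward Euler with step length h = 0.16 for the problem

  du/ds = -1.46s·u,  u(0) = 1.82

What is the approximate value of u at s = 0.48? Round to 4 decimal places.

Euler: u_{n+1} = u_n + h·f(s_n, u_n).
s=0.000000, u=1.820000: f=0.000000 → u ← 1.820000 + 0.16·0.000000 = 1.820000
s=0.160000, u=1.820000: f=-0.425152 → u ← 1.820000 + 0.16·(-0.425152) = 1.751976
s=0.320000, u=1.751976: f=-0.818523 → u ← 1.751976 + 0.16·(-0.818523) = 1.621012
u(0.48) ≈ 1.6210

1.6210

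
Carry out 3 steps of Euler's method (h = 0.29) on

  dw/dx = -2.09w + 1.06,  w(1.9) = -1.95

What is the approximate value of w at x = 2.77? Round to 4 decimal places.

0.3570

Euler: w_{n+1} = w_n + h·f(x_n, w_n).
x=1.900000, w=-1.950000: f=5.135500 → w ← -1.950000 + 0.29·5.135500 = -0.460705
x=2.190000, w=-0.460705: f=2.022873 → w ← -0.460705 + 0.29·2.022873 = 0.125928
x=2.480000, w=0.125928: f=0.796810 → w ← 0.125928 + 0.29·0.796810 = 0.357003
w(2.77) ≈ 0.3570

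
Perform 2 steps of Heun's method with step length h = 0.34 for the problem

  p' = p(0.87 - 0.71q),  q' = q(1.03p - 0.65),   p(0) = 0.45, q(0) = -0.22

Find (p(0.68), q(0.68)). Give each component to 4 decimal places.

0.8913, -0.2205

Heun on (p,q): k1 = f(t_n, state_n); k2 = f(t_n + h, state_n + h·k1); state_{n+1} = state_n + (h/2)·(k1 + k2).
0.000000: (0.450000, -0.220000)
  k1 = (0.461790, 0.041030)
  predictor → (0.607009, -0.206050)
  k2 = (0.616900, 0.005106)
  → (0.633377, -0.212157)
0.340000: (0.633377, -0.212157)
  k1 = (0.646445, -0.000505)
  predictor → (0.853169, -0.212328)
  k2 = (0.870874, -0.048573)
  → (0.891322, -0.220500)
(p(0.68), q(0.68)) ≈ (0.8913, -0.2205)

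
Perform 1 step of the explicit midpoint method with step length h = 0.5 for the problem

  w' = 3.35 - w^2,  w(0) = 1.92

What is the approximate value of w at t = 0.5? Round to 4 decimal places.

Midpoint: k1 = f(t_n, w_n); k2 = f(t_n + h/2, w_n + (h/2)·k1); w_{n+1} = w_n + h·k2.
t=0.000000, w=1.920000:
  k1 = f(0.000000, 1.920000) = -0.336400
  k2 = f(0.250000, 1.835900) = -0.020529
  w ← 1.920000 + 0.5·(-0.020529) = 1.909736
w(0.5) ≈ 1.9097

1.9097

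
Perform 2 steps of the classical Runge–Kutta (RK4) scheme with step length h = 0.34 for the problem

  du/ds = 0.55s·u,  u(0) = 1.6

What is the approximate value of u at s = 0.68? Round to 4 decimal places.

RK4: k1 = f(s_n, u_n); k2 = f(s_n + h/2, u_n + (h/2)·k1); k3 = f(s_n + h/2, u_n + (h/2)·k2); k4 = f(s_n + h, u_n + h·k3); u_{n+1} = u_n + (h/6)·(k1 + 2k2 + 2k3 + k4).
s=0.000000, u=1.600000:
  k1 = f(0.000000, 1.600000) = 0.000000
  k2 = f(0.170000, 1.600000) = 0.149600
  k3 = f(0.170000, 1.625432) = 0.151978
  k4 = f(0.340000, 1.651672) = 0.308863
  u ← 1.600000 + (0.34/6)·(k1 + 2k2 + 2k3 + k4) = 1.651681
s=0.340000, u=1.651681:
  k1 = f(0.340000, 1.651681) = 0.308864
  k2 = f(0.510000, 1.704188) = 0.478025
  k3 = f(0.510000, 1.732945) = 0.486091
  k4 = f(0.680000, 1.816952) = 0.679540
  u ← 1.651681 + (0.34/6)·(k1 + 2k2 + 2k3 + k4) = 1.816957
u(0.68) ≈ 1.8170

1.8170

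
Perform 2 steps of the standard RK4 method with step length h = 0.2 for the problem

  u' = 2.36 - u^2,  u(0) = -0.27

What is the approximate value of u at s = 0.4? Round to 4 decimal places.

0.6314

RK4: k1 = f(s_n, u_n); k2 = f(s_n + h/2, u_n + (h/2)·k1); k3 = f(s_n + h/2, u_n + (h/2)·k2); k4 = f(s_n + h, u_n + h·k3); u_{n+1} = u_n + (h/6)·(k1 + 2k2 + 2k3 + k4).
s=0.000000, u=-0.270000:
  k1 = f(0.000000, -0.270000) = 2.287100
  k2 = f(0.100000, -0.041290) = 2.358295
  k3 = f(0.100000, -0.034170) = 2.358832
  k4 = f(0.200000, 0.201766) = 2.319290
  u ← -0.270000 + (0.2/6)·(k1 + 2k2 + 2k3 + k4) = 0.198022
s=0.200000, u=0.198022:
  k1 = f(0.200000, 0.198022) = 2.320787
  k2 = f(0.300000, 0.430100) = 2.175014
  k3 = f(0.300000, 0.415523) = 2.187341
  k4 = f(0.400000, 0.635490) = 1.956153
  u ← 0.198022 + (0.2/6)·(k1 + 2k2 + 2k3 + k4) = 0.631410
u(0.4) ≈ 0.6314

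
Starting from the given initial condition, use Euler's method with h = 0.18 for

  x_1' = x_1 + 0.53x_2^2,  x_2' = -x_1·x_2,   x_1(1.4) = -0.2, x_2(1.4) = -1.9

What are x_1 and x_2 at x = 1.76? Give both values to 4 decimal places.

0.4975, -1.9300

Euler on (x_1,x_2): x_1_{n+1} = x_1_n + h·x_1', x_2_{n+1} = x_2_n + h·x_2'.
1.400000: (-0.200000, -1.900000); f=(1.713300, -0.380000) → (0.108394, -1.968400)
1.580000: (0.108394, -1.968400); f=(2.161931, 0.213363) → (0.497542, -1.929995)
(x_1(1.76), x_2(1.76)) ≈ (0.4975, -1.9300)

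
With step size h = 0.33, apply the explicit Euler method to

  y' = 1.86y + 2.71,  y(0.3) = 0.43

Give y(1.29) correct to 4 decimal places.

Euler: y_{n+1} = y_n + h·f(s_n, y_n).
s=0.300000, y=0.430000: f=3.509800 → y ← 0.430000 + 0.33·3.509800 = 1.588234
s=0.630000, y=1.588234: f=5.664115 → y ← 1.588234 + 0.33·5.664115 = 3.457392
s=0.960000, y=3.457392: f=9.140749 → y ← 3.457392 + 0.33·9.140749 = 6.473839
y(1.29) ≈ 6.4738

6.4738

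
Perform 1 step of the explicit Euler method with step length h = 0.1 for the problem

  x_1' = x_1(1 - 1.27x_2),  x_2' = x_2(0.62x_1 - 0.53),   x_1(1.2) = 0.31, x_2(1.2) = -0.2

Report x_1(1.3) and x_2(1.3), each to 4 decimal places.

Euler on (x_1,x_2): x_1_{n+1} = x_1_n + h·x_1', x_2_{n+1} = x_2_n + h·x_2'.
1.200000: (0.310000, -0.200000); f=(0.388740, 0.067560) → (0.348874, -0.193244)
(x_1(1.3), x_2(1.3)) ≈ (0.3489, -0.1932)

0.3489, -0.1932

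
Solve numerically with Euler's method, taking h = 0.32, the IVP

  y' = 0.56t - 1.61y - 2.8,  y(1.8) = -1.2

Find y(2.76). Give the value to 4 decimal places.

Euler: y_{n+1} = y_n + h·f(t_n, y_n).
t=1.800000, y=-1.200000: f=0.140000 → y ← -1.200000 + 0.32·0.140000 = -1.155200
t=2.120000, y=-1.155200: f=0.247072 → y ← -1.155200 + 0.32·0.247072 = -1.076137
t=2.440000, y=-1.076137: f=0.298981 → y ← -1.076137 + 0.32·0.298981 = -0.980463
y(2.76) ≈ -0.9805

-0.9805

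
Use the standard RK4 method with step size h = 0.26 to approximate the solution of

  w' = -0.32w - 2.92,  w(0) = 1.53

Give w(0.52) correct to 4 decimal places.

RK4: k1 = f(t_n, w_n); k2 = f(t_n + h/2, w_n + (h/2)·k1); k3 = f(t_n + h/2, w_n + (h/2)·k2); k4 = f(t_n + h, w_n + h·k3); w_{n+1} = w_n + (h/6)·(k1 + 2k2 + 2k3 + k4).
t=0.000000, w=1.530000:
  k1 = f(0.000000, 1.530000) = -3.409600
  k2 = f(0.130000, 1.086752) = -3.267761
  k3 = f(0.130000, 1.105191) = -3.273661
  k4 = f(0.260000, 0.678848) = -3.137231
  w ← 1.530000 + (0.26/6)·(k1 + 2k2 + 2k3 + k4) = 0.679381
t=0.260000, w=0.679381:
  k1 = f(0.260000, 0.679381) = -3.137402
  k2 = f(0.390000, 0.271519) = -3.006886
  k3 = f(0.390000, 0.288486) = -3.012315
  k4 = f(0.520000, -0.103821) = -2.886777
  w ← 0.679381 + (0.26/6)·(k1 + 2k2 + 2k3 + k4) = -0.103331
w(0.52) ≈ -0.1033

-0.1033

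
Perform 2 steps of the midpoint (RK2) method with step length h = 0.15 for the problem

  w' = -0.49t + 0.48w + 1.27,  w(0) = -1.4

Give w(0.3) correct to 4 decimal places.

Midpoint: k1 = f(t_n, w_n); k2 = f(t_n + h/2, w_n + (h/2)·k1); w_{n+1} = w_n + h·k2.
t=0.000000, w=-1.400000:
  k1 = f(0.000000, -1.400000) = 0.598000
  k2 = f(0.075000, -1.355150) = 0.582778
  w ← -1.400000 + 0.15·0.582778 = -1.312583
t=0.150000, w=-1.312583:
  k1 = f(0.150000, -1.312583) = 0.566460
  k2 = f(0.225000, -1.270099) = 0.550103
  w ← -1.312583 + 0.15·0.550103 = -1.230068
w(0.3) ≈ -1.2301

-1.2301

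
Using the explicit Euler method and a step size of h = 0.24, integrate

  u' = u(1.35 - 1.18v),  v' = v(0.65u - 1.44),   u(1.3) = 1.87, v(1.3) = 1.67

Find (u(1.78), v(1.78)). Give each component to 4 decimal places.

Euler on (u,v): u_{n+1} = u_n + h·u', v_{n+1} = v_n + h·v'.
1.300000: (1.870000, 1.670000); f=(-1.160522, -0.374915) → (1.591475, 1.580020)
1.540000: (1.591475, 1.580020); f=(-0.818693, -0.640764) → (1.394988, 1.426237)
(u(1.78), v(1.78)) ≈ (1.3950, 1.4262)

1.3950, 1.4262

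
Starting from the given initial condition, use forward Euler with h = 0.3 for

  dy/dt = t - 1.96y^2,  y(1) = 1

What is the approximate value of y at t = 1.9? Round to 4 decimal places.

0.9039

Euler: y_{n+1} = y_n + h·f(t_n, y_n).
t=1.000000, y=1.000000: f=-0.960000 → y ← 1.000000 + 0.3·(-0.960000) = 0.712000
t=1.300000, y=0.712000: f=0.306390 → y ← 0.712000 + 0.3·0.306390 = 0.803917
t=1.600000, y=0.803917: f=0.333286 → y ← 0.803917 + 0.3·0.333286 = 0.903903
y(1.9) ≈ 0.9039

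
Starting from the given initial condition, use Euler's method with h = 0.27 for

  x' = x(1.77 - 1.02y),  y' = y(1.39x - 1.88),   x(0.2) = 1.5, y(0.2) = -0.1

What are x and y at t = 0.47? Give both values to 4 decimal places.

2.2582, -0.1055

Euler on (x,y): x_{n+1} = x_n + h·x', y_{n+1} = y_n + h·y'.
0.200000: (1.500000, -0.100000); f=(2.808000, -0.020500) → (2.258160, -0.105535)
(x(0.47), y(0.47)) ≈ (2.2582, -0.1055)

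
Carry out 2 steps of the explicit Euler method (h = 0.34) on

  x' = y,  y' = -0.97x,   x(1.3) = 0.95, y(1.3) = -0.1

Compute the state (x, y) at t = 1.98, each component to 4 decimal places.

Euler on (x,y): x_{n+1} = x_n + h·x', y_{n+1} = y_n + h·y'.
1.300000: (0.950000, -0.100000); f=(-0.100000, -0.921500) → (0.916000, -0.413310)
1.640000: (0.916000, -0.413310); f=(-0.413310, -0.888520) → (0.775475, -0.715407)
(x(1.98), y(1.98)) ≈ (0.7755, -0.7154)

0.7755, -0.7154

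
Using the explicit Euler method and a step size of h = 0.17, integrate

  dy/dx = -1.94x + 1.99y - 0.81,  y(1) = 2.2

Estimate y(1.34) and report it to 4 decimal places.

Euler: y_{n+1} = y_n + h·f(x_n, y_n).
x=1.000000, y=2.200000: f=1.628000 → y ← 2.200000 + 0.17·1.628000 = 2.476760
x=1.170000, y=2.476760: f=1.848952 → y ← 2.476760 + 0.17·1.848952 = 2.791082
y(1.34) ≈ 2.7911

2.7911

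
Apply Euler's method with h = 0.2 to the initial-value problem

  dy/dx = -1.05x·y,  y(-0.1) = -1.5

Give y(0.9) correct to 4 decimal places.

-1.0725

Euler: y_{n+1} = y_n + h·f(x_n, y_n).
x=-0.100000, y=-1.500000: f=-0.157500 → y ← -1.500000 + 0.2·(-0.157500) = -1.531500
x=0.100000, y=-1.531500: f=0.160808 → y ← -1.531500 + 0.2·0.160808 = -1.499339
x=0.300000, y=-1.499339: f=0.472292 → y ← -1.499339 + 0.2·0.472292 = -1.404880
x=0.500000, y=-1.404880: f=0.737562 → y ← -1.404880 + 0.2·0.737562 = -1.257368
x=0.700000, y=-1.257368: f=0.924165 → y ← -1.257368 + 0.2·0.924165 = -1.072535
y(0.9) ≈ -1.0725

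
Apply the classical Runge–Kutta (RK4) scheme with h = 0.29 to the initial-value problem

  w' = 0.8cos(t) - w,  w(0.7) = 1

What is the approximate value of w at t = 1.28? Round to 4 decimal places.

RK4: k1 = f(t_n, w_n); k2 = f(t_n + h/2, w_n + (h/2)·k1); k3 = f(t_n + h/2, w_n + (h/2)·k2); k4 = f(t_n + h, w_n + h·k3); w_{n+1} = w_n + (h/6)·(k1 + 2k2 + 2k3 + k4).
t=0.700000, w=1.000000:
  k1 = f(0.700000, 1.000000) = -0.388126
  k2 = f(0.845000, 0.943722) = -0.412737
  k3 = f(0.845000, 0.940153) = -0.409168
  k4 = f(0.990000, 0.881341) = -0.442389
  w ← 1.000000 + (0.29/6)·(k1 + 2k2 + 2k3 + k4) = 0.880408
t=0.990000, w=0.880408:
  k1 = f(0.990000, 0.880408) = -0.441456
  k2 = f(1.135000, 0.816397) = -0.478691
  k3 = f(1.135000, 0.810997) = -0.473292
  k4 = f(1.280000, 0.743153) = -0.513781
  w ← 0.880408 + (0.29/6)·(k1 + 2k2 + 2k3 + k4) = 0.742213
w(1.28) ≈ 0.7422

0.7422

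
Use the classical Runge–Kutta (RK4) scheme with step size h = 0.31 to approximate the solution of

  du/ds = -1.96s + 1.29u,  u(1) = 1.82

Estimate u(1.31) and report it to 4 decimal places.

RK4: k1 = f(s_n, u_n); k2 = f(s_n + h/2, u_n + (h/2)·k1); k3 = f(s_n + h/2, u_n + (h/2)·k2); k4 = f(s_n + h, u_n + h·k3); u_{n+1} = u_n + (h/6)·(k1 + 2k2 + 2k3 + k4).
s=1.000000, u=1.820000:
  k1 = f(1.000000, 1.820000) = 0.387800
  k2 = f(1.155000, 1.880109) = 0.161541
  k3 = f(1.155000, 1.845039) = 0.116300
  k4 = f(1.310000, 1.856053) = -0.173292
  u ← 1.820000 + (0.31/6)·(k1 + 2k2 + 2k3 + k4) = 1.859793
u(1.31) ≈ 1.8598

1.8598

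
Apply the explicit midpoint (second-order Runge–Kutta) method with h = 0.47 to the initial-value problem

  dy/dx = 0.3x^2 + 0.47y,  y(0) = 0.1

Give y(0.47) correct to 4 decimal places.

0.1323

Midpoint: k1 = f(x_n, y_n); k2 = f(x_n + h/2, y_n + (h/2)·k1); y_{n+1} = y_n + h·k2.
x=0.000000, y=0.100000:
  k1 = f(0.000000, 0.100000) = 0.047000
  k2 = f(0.235000, 0.111045) = 0.068759
  y ← 0.100000 + 0.47·0.068759 = 0.132317
y(0.47) ≈ 0.1323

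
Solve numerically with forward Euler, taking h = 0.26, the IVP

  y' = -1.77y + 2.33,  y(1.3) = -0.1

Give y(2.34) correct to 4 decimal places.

Euler: y_{n+1} = y_n + h·f(t_n, y_n).
t=1.300000, y=-0.100000: f=2.507000 → y ← -0.100000 + 0.26·2.507000 = 0.551820
t=1.560000, y=0.551820: f=1.353279 → y ← 0.551820 + 0.26·1.353279 = 0.903672
t=1.820000, y=0.903672: f=0.730500 → y ← 0.903672 + 0.26·0.730500 = 1.093602
t=2.080000, y=1.093602: f=0.394324 → y ← 1.093602 + 0.26·0.394324 = 1.196127
y(2.34) ≈ 1.1961

1.1961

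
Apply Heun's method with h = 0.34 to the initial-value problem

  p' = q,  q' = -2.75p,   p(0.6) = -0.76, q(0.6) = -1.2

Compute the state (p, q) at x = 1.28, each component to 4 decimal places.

-0.9823, 0.7279

Heun on (p,q): k1 = f(x_n, state_n); k2 = f(x_n + h, state_n + h·k1); state_{n+1} = state_n + (h/2)·(k1 + k2).
0.600000: (-0.760000, -1.200000)
  k1 = (-1.200000, 2.090000)
  predictor → (-1.168000, -0.489400)
  k2 = (-0.489400, 3.212000)
  → (-1.047198, -0.298660)
0.940000: (-1.047198, -0.298660)
  k1 = (-0.298660, 2.879795)
  predictor → (-1.148742, 0.680470)
  k2 = (0.680470, 3.159042)
  → (-0.982290, 0.727942)
(p(1.28), q(1.28)) ≈ (-0.9823, 0.7279)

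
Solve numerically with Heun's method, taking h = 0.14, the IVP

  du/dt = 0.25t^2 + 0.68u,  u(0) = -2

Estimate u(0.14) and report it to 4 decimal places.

-2.1991

Heun: k1 = f(t_n, u_n); k2 = f(t_n + h, u_n + h·k1); u_{n+1} = u_n + (h/2)·(k1 + k2).
t=0.000000, u=-2.000000:
  k1 = f(0.000000, -2.000000) = -1.360000
  k2 = f(0.140000, -2.190400) = -1.484572
  u ← -2.000000 + (0.14/2)·(-1.360000 + (-1.484572)) = -2.199120
u(0.14) ≈ -2.1991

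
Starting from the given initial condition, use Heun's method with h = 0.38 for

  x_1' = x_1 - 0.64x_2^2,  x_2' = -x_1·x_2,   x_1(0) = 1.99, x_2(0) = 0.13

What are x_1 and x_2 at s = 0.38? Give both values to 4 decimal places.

Heun on (x_1,x_2): k1 = f(s_n, state_n); k2 = f(s_n + h, state_n + h·k1); state_{n+1} = state_n + (h/2)·(k1 + k2).
0.000000: (1.990000, 0.130000)
  k1 = (1.979184, -0.258700)
  predictor → (2.742090, 0.031694)
  k2 = (2.741447, -0.086908)
  → (2.886920, 0.064335)
(x_1(0.38), x_2(0.38)) ≈ (2.8869, 0.0643)

2.8869, 0.0643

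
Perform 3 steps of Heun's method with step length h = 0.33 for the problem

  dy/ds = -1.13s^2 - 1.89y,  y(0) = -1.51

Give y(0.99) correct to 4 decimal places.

Heun: k1 = f(s_n, y_n); k2 = f(s_n + h, y_n + h·k1); y_{n+1} = y_n + (h/2)·(k1 + k2).
s=0.000000, y=-1.510000:
  k1 = f(0.000000, -1.510000) = 2.853900
  k2 = f(0.330000, -0.568213) = 0.950866
  y ← -1.510000 + (0.33/2)·(2.853900 + 0.950866) = -0.882214
s=0.330000, y=-0.882214:
  k1 = f(0.330000, -0.882214) = 1.544327
  k2 = f(0.660000, -0.372586) = 0.211959
  y ← -0.882214 + (0.33/2)·(1.544327 + 0.211959) = -0.592426
s=0.660000, y=-0.592426:
  k1 = f(0.660000, -0.592426) = 0.627458
  k2 = f(0.990000, -0.385365) = -0.379173
  y ← -0.592426 + (0.33/2)·(0.627458 + (-0.379173)) = -0.551459
y(0.99) ≈ -0.5515

-0.5515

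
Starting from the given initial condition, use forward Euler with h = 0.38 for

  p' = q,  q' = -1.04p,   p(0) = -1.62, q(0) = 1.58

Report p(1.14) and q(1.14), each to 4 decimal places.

0.8209, 2.6927

Euler on (p,q): p_{n+1} = p_n + h·p', q_{n+1} = q_n + h·q'.
0.000000: (-1.620000, 1.580000); f=(1.580000, 1.684800) → (-1.019600, 2.220224)
0.380000: (-1.019600, 2.220224); f=(2.220224, 1.060384) → (-0.175915, 2.623170)
0.760000: (-0.175915, 2.623170); f=(2.623170, 0.182951) → (0.820890, 2.692691)
(p(1.14), q(1.14)) ≈ (0.8209, 2.6927)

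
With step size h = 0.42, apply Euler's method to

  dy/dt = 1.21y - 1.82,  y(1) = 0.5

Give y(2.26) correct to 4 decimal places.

-1.9407

Euler: y_{n+1} = y_n + h·f(t_n, y_n).
t=1.000000, y=0.500000: f=-1.215000 → y ← 0.500000 + 0.42·(-1.215000) = -0.010300
t=1.420000, y=-0.010300: f=-1.832463 → y ← -0.010300 + 0.42·(-1.832463) = -0.779934
t=1.840000, y=-0.779934: f=-2.763721 → y ← -0.779934 + 0.42·(-2.763721) = -1.940697
y(2.26) ≈ -1.9407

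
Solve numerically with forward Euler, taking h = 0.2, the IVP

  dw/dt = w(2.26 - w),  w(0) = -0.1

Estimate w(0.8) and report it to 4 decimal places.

-0.4948

Euler: w_{n+1} = w_n + h·f(t_n, w_n).
t=0.000000, w=-0.100000: f=-0.236000 → w ← -0.100000 + 0.2·(-0.236000) = -0.147200
t=0.200000, w=-0.147200: f=-0.354340 → w ← -0.147200 + 0.2·(-0.354340) = -0.218068
t=0.400000, w=-0.218068: f=-0.540387 → w ← -0.218068 + 0.2·(-0.540387) = -0.326145
t=0.600000, w=-0.326145: f=-0.843459 → w ← -0.326145 + 0.2·(-0.843459) = -0.494837
w(0.8) ≈ -0.4948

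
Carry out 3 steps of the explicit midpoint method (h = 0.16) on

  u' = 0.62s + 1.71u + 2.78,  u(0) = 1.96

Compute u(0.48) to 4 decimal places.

6.5460

Midpoint: k1 = f(s_n, u_n); k2 = f(s_n + h/2, u_n + (h/2)·k1); u_{n+1} = u_n + h·k2.
s=0.000000, u=1.960000:
  k1 = f(0.000000, 1.960000) = 6.131600
  k2 = f(0.080000, 2.450528) = 7.020003
  u ← 1.960000 + 0.16·7.020003 = 3.083200
s=0.160000, u=3.083200:
  k1 = f(0.160000, 3.083200) = 8.151473
  k2 = f(0.240000, 3.735318) = 9.316194
  u ← 3.083200 + 0.16·9.316194 = 4.573792
s=0.320000, u=4.573792:
  k1 = f(0.320000, 4.573792) = 10.799584
  k2 = f(0.400000, 5.437758) = 12.326567
  u ← 4.573792 + 0.16·12.326567 = 6.546042
u(0.48) ≈ 6.5460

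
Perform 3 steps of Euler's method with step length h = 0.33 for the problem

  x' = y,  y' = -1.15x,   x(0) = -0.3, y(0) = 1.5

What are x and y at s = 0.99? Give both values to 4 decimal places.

1.2357, 1.2637

Euler on (x,y): x_{n+1} = x_n + h·x', y_{n+1} = y_n + h·y'.
0.000000: (-0.300000, 1.500000); f=(1.500000, 0.345000) → (0.195000, 1.613850)
0.330000: (0.195000, 1.613850); f=(1.613850, -0.224250) → (0.727571, 1.539848)
0.660000: (0.727571, 1.539848); f=(1.539848, -0.836706) → (1.235720, 1.263734)
(x(0.99), y(0.99)) ≈ (1.2357, 1.2637)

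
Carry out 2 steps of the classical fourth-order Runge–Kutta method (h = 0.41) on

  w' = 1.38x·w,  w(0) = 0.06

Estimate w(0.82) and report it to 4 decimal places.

RK4: k1 = f(x_n, w_n); k2 = f(x_n + h/2, w_n + (h/2)·k1); k3 = f(x_n + h/2, w_n + (h/2)·k2); k4 = f(x_n + h, w_n + h·k3); w_{n+1} = w_n + (h/6)·(k1 + 2k2 + 2k3 + k4).
x=0.000000, w=0.060000:
  k1 = f(0.000000, 0.060000) = 0.000000
  k2 = f(0.205000, 0.060000) = 0.016974
  k3 = f(0.205000, 0.063480) = 0.017958
  k4 = f(0.410000, 0.067363) = 0.038114
  w ← 0.060000 + (0.41/6)·(k1 + 2k2 + 2k3 + k4) = 0.067379
x=0.410000, w=0.067379:
  k1 = f(0.410000, 0.067379) = 0.038123
  k2 = f(0.615000, 0.075194) = 0.063817
  k3 = f(0.615000, 0.080461) = 0.068287
  k4 = f(0.820000, 0.095376) = 0.107928
  w ← 0.067379 + (0.41/6)·(k1 + 2k2 + 2k3 + k4) = 0.095413
w(0.82) ≈ 0.0954

0.0954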